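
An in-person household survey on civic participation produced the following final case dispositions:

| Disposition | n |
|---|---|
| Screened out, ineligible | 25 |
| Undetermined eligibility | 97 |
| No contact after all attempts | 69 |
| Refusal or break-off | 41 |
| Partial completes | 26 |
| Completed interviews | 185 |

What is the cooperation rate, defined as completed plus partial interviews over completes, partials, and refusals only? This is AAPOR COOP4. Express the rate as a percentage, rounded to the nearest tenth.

Top: 185 + 26 = 211
Base: 185 + 26 + 41 = 252
COOP4 = 211 / 252 = 0.8373

83.7%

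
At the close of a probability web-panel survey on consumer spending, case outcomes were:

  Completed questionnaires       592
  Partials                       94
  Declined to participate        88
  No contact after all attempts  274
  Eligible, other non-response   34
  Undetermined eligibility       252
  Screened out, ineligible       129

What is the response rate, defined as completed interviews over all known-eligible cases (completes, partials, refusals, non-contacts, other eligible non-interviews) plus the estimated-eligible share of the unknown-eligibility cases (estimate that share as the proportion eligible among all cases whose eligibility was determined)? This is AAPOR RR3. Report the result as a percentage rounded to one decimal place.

45.3%

Num: 592
Known eligible: 592 + 94 + 88 + 274 + 34 = 1082
e = 1082 / (1082 + 129) = 1082 / 1211 = 0.8935
Estimated eligible among unknowns: 0.8935 × 252 = 225.16
Denominator: 1082 + 225.16 = 1307.16
RR3 = 592 / 1307.16 = 0.4529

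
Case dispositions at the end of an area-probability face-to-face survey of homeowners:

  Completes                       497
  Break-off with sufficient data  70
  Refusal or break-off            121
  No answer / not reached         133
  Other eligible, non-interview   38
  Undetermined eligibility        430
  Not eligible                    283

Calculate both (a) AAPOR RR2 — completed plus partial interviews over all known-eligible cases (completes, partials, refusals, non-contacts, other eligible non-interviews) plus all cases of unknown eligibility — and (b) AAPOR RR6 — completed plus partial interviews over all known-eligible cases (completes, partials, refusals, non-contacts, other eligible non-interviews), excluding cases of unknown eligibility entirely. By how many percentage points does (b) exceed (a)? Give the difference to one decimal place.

Numerator: 497 + 70 = 567
Denom: 497 + 70 + 121 + 133 + 38 + 430 = 1289
RR2 = 567 / 1289 = 0.4399
Denom: 497 + 70 + 121 + 133 + 38 = 859
RR6 = 567 / 859 = 0.6601
Difference = 66.01 − 43.99 = 22.02 percentage points

22.0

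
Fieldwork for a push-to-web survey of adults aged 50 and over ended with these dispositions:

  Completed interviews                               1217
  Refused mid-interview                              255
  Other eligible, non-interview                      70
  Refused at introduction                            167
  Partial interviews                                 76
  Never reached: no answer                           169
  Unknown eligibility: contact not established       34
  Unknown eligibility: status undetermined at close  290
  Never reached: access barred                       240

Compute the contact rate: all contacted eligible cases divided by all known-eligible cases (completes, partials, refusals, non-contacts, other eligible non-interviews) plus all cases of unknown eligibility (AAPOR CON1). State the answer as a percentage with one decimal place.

70.9%

Refusals = 167 + 255 = 422
Never reached = 169 + 240 = 409
Undetermined eligibility = 34 + 290 = 324
Top: 1217 + 76 + 422 + 70 = 1785
Denom: 1217 + 76 + 422 + 409 + 70 + 324 = 2518
CON1 = 1785 / 2518 = 0.7089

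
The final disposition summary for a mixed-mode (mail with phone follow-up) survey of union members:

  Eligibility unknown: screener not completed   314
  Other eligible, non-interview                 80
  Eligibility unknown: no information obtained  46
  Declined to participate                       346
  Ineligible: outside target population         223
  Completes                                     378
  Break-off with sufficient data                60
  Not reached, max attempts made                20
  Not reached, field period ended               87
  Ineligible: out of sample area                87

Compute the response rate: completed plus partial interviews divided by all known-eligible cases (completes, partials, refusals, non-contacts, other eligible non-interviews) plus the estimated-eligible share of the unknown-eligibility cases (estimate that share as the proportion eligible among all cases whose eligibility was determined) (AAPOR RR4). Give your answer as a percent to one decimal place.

35.2%

Non-contacts = 87 + 20 = 107
Eligibility not determined = 314 + 46 = 360
Ineligible = 223 + 87 = 310
Num: 378 + 60 = 438
Determined eligible: 378 + 60 + 346 + 107 + 80 = 971
e = 971 / (971 + 310) = 971 / 1281 = 0.7580
Estimated eligible among unknowns: 0.7580 × 360 = 272.88
Base: 971 + 272.88 = 1243.88
RR4 = 438 / 1243.88 = 0.3521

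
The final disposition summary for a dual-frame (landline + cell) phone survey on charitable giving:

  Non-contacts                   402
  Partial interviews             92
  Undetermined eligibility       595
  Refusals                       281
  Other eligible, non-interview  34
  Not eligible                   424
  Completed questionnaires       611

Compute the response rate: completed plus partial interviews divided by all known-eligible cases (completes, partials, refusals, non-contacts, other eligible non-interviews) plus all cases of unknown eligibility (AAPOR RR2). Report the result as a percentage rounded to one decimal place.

Top: 611 + 92 = 703
Denominator: 611 + 92 + 281 + 402 + 34 + 595 = 2015
RR2 = 703 / 2015 = 0.3489

34.9%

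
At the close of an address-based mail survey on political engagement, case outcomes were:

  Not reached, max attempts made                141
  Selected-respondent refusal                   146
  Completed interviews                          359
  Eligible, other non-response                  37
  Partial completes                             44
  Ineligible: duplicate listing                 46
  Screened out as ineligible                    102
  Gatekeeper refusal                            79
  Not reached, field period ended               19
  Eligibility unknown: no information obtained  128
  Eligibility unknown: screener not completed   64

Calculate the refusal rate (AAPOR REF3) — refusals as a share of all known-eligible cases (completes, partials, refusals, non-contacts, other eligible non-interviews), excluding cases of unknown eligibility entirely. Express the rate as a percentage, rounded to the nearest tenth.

Declined to participate = 79 + 146 = 225
Non-contacts = 19 + 141 = 160
Unknown if eligible = 64 + 128 = 192
Ineligible = 102 + 46 = 148
Numerator → 225
Denom → 359 + 44 + 225 + 160 + 37 = 825
REF3 = 225 / 825 = 0.2727

27.3%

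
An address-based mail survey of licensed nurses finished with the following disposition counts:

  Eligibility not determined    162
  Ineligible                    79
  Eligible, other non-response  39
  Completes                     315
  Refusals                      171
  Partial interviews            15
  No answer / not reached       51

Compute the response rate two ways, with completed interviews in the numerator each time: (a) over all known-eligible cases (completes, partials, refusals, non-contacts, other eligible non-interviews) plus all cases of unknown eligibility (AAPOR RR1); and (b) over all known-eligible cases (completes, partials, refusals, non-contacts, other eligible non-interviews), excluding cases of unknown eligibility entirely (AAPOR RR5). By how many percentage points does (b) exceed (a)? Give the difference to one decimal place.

Num → 315
Base → 315 + 15 + 171 + 51 + 39 + 162 = 753
RR1 = 315 / 753 = 0.4183
Base → 315 + 15 + 171 + 51 + 39 = 591
RR5 = 315 / 591 = 0.5330
Difference = 53.30 − 41.83 = 11.47 percentage points

11.5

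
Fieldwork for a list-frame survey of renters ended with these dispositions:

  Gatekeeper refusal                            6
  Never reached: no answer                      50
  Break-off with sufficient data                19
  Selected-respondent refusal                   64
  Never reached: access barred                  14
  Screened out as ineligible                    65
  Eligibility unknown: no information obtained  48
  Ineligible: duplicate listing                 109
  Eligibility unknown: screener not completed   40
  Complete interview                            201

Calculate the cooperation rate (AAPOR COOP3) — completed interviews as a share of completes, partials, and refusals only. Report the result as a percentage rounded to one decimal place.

Refused = 6 + 64 = 70
No contact after all attempts = 50 + 14 = 64
Unknown if eligible = 40 + 48 = 88
Screened out, ineligible = 65 + 109 = 174
Top → 201
Denominator → 201 + 19 + 70 = 290
COOP3 = 201 / 290 = 0.6931

69.3%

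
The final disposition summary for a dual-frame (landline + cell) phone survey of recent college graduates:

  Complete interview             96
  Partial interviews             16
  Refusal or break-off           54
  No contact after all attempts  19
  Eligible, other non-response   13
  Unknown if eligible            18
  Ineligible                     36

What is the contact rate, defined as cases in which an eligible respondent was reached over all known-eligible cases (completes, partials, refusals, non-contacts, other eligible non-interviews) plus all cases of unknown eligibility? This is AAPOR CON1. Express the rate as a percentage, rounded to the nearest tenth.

82.9%

Top = 96 + 16 + 54 + 13 = 179
Denominator = 96 + 16 + 54 + 19 + 13 + 18 = 216
CON1 = 179 / 216 = 0.8287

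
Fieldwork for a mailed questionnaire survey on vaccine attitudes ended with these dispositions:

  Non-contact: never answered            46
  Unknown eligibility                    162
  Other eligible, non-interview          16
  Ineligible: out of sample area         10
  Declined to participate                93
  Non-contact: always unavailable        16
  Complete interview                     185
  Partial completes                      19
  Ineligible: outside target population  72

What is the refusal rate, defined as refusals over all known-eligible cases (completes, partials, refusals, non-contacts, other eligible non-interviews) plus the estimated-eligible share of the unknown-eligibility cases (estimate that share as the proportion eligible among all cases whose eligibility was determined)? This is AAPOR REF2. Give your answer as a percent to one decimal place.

Never reached = 46 + 16 = 62
Ineligible = 72 + 10 = 82
Top → 93
Determined eligible → 185 + 19 + 93 + 62 + 16 = 375
e = 375 / (375 + 82) = 375 / 457 = 0.8206
e × U → 0.8206 × 162 = 132.94
Denom → 375 + 132.94 = 507.94
REF2 = 93 / 507.94 = 0.1831

18.3%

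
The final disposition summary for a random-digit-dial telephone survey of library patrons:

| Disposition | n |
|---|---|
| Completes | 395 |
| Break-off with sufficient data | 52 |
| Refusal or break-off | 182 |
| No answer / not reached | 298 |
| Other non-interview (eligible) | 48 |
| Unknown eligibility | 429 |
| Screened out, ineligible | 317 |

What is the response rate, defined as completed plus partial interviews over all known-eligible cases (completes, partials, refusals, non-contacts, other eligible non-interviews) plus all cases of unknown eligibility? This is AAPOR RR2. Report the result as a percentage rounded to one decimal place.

Num → 395 + 52 = 447
Denom → 395 + 52 + 182 + 298 + 48 + 429 = 1404
RR2 = 447 / 1404 = 0.3184

31.8%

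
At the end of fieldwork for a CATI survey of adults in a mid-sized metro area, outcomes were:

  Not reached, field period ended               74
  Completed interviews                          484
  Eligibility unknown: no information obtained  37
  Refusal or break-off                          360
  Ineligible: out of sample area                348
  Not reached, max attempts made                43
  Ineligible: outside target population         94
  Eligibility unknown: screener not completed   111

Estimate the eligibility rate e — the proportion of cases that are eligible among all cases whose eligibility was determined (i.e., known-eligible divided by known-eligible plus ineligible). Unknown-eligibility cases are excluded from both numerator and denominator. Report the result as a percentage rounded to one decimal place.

68.5%

Never reached = 74 + 43 = 117
Eligibility not determined = 111 + 37 = 148
Out of scope = 94 + 348 = 442
Determined eligible: 484 + 360 + 117 = 961
e = 961 / (961 + 442) = 961 / 1403 = 0.6850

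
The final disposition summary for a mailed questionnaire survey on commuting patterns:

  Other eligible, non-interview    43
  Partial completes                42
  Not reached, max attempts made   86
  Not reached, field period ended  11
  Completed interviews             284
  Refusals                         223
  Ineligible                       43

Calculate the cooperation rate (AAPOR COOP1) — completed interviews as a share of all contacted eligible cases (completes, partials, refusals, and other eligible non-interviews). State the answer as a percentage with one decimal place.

48.0%

Never reached = 11 + 86 = 97
Top → 284
Denom → 284 + 42 + 223 + 43 = 592
COOP1 = 284 / 592 = 0.4797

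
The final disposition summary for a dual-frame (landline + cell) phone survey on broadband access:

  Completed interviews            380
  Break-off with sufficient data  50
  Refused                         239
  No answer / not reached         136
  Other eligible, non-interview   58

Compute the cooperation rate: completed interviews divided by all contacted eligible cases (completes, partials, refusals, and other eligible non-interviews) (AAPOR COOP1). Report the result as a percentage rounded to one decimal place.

Numerator = 380
Base = 380 + 50 + 239 + 58 = 727
COOP1 = 380 / 727 = 0.5227

52.3%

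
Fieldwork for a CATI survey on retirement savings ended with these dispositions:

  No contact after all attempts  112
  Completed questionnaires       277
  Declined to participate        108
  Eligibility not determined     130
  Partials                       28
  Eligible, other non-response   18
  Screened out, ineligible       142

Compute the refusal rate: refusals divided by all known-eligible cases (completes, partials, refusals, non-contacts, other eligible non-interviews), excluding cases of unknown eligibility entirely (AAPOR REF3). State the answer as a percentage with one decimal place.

19.9%

Top → 108
Base → 277 + 28 + 108 + 112 + 18 = 543
REF3 = 108 / 543 = 0.1989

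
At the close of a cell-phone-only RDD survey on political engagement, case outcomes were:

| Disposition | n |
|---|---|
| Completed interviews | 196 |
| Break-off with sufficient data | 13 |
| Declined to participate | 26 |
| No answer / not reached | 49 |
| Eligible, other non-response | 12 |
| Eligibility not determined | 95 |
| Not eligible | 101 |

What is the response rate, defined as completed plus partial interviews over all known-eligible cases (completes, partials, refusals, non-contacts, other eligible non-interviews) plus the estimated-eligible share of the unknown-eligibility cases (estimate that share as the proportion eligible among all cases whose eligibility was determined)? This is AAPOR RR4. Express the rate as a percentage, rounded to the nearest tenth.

57.0%

Num → 196 + 13 = 209
Determined eligible → 196 + 13 + 26 + 49 + 12 = 296
e = 296 / (296 + 101) = 296 / 397 = 0.7456
Eligible share of unknowns → 0.7456 × 95 = 70.83
Denom → 296 + 70.83 = 366.83
RR4 = 209 / 366.83 = 0.5697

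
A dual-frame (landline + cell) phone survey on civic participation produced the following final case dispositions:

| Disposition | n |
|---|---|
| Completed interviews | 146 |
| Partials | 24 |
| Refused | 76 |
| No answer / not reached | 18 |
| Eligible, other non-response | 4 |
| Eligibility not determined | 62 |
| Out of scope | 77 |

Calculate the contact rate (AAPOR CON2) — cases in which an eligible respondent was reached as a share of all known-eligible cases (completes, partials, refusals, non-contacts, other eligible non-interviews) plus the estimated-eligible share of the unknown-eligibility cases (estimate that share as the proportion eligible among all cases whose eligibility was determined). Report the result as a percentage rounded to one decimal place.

79.1%

Num: 146 + 24 + 76 + 4 = 250
Determined eligible: 146 + 24 + 76 + 18 + 4 = 268
e = 268 / (268 + 77) = 268 / 345 = 0.7768
Eligible share of unknowns: 0.7768 × 62 = 48.16
Base: 268 + 48.16 = 316.16
CON2 = 250 / 316.16 = 0.7907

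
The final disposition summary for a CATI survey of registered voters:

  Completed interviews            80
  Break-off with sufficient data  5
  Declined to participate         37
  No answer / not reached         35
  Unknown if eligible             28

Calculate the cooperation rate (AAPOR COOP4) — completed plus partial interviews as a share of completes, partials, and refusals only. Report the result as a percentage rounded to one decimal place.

69.7%

Numerator → 80 + 5 = 85
Denom → 80 + 5 + 37 = 122
COOP4 = 85 / 122 = 0.6967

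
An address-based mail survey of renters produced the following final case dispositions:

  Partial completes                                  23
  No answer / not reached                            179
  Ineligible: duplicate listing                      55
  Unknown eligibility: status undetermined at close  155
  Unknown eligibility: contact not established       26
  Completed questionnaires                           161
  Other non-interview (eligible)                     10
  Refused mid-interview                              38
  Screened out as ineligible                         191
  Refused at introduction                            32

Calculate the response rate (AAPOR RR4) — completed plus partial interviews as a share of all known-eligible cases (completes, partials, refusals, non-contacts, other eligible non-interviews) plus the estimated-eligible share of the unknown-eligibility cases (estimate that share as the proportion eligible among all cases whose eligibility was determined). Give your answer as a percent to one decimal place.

32.9%

Declined to participate = 32 + 38 = 70
Undetermined eligibility = 26 + 155 = 181
Not eligible = 191 + 55 = 246
Num = 161 + 23 = 184
Known eligible = 161 + 23 + 70 + 179 + 10 = 443
e = 443 / (443 + 246) = 443 / 689 = 0.6430
Eligible share of unknowns = 0.6430 × 181 = 116.38
Denom = 443 + 116.38 = 559.38
RR4 = 184 / 559.38 = 0.3289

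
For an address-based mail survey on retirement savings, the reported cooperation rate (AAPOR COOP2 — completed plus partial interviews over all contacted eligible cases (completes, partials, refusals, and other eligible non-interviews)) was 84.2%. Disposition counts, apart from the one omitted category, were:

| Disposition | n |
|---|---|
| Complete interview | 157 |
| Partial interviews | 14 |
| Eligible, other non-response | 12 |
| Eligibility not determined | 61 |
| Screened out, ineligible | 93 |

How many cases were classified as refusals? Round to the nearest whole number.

Num → 157 + 14 = 171
COOP2 = 171 / D = 0.842
D = 171 / 0.842 = 203.1
Other denominator terms total 183
refusals = 203.1 − 183 ≈ 20

20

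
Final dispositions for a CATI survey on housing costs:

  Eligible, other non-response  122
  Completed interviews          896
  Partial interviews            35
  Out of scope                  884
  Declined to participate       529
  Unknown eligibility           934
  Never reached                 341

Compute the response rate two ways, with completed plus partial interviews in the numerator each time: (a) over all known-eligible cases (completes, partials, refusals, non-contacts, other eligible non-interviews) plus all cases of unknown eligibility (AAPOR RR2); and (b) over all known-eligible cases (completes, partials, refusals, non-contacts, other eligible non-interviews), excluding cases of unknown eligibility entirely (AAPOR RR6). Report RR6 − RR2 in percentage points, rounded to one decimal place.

15.8

Numerator = 896 + 35 = 931
Base = 896 + 35 + 529 + 341 + 122 + 934 = 2857
RR2 = 931 / 2857 = 0.3259
Base = 896 + 35 + 529 + 341 + 122 = 1923
RR6 = 931 / 1923 = 0.4841
Difference = 48.41 − 32.59 = 15.82 percentage points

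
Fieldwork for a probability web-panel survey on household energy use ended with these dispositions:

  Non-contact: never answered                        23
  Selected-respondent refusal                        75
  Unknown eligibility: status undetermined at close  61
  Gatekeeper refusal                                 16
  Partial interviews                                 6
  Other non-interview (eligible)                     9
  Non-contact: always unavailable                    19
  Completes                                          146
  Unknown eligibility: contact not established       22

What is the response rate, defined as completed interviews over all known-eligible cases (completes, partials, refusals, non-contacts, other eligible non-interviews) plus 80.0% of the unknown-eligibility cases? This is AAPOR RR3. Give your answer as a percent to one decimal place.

Refusals = 16 + 75 = 91
Never reached = 23 + 19 = 42
Unknown eligibility = 22 + 61 = 83
Num = 146
Determined eligible = 146 + 6 + 91 + 42 + 9 = 294
Estimated eligible among unknowns = 0.8000 × 83 = 66.40
Base = 294 + 66.40 = 360.40
RR3 = 146 / 360.40 = 0.4051

40.5%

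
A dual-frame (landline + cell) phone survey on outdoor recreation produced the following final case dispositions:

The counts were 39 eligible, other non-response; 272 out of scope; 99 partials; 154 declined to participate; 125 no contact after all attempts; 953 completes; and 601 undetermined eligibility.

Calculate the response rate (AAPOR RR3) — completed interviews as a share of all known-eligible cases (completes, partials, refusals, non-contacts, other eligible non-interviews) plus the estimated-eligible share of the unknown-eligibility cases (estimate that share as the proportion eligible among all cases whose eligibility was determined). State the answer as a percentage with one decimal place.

50.9%

Top = 953
Determined eligible = 953 + 99 + 154 + 125 + 39 = 1370
e = 1370 / (1370 + 272) = 1370 / 1642 = 0.8343
e × U = 0.8343 × 601 = 501.41
Denom = 1370 + 501.41 = 1871.41
RR3 = 953 / 1871.41 = 0.5092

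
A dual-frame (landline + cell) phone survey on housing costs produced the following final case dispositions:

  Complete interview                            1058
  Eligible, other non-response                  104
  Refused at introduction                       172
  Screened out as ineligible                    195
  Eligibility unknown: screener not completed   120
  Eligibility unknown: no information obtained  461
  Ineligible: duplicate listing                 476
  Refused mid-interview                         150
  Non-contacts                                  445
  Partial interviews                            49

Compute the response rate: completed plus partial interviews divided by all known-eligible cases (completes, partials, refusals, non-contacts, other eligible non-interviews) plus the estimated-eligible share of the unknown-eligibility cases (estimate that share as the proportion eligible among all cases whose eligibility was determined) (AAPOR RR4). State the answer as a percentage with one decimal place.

Refused = 172 + 150 = 322
Unknown eligibility = 120 + 461 = 581
Not eligible = 195 + 476 = 671
Top = 1058 + 49 = 1107
Known eligible = 1058 + 49 + 322 + 445 + 104 = 1978
e = 1978 / (1978 + 671) = 1978 / 2649 = 0.7467
Estimated eligible among unknowns = 0.7467 × 581 = 433.83
Denominator = 1978 + 433.83 = 2411.83
RR4 = 1107 / 2411.83 = 0.4590

45.9%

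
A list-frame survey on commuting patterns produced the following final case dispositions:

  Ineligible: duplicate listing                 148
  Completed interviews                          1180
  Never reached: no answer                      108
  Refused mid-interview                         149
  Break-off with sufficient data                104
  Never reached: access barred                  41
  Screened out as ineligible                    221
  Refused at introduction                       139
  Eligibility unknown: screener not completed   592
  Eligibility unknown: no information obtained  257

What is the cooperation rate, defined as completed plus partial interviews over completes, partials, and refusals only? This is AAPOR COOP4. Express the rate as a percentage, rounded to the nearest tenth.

81.7%

Refusals = 139 + 149 = 288
Non-contacts = 108 + 41 = 149
Unknown eligibility = 592 + 257 = 849
Screened out, ineligible = 221 + 148 = 369
Num = 1180 + 104 = 1284
Denom = 1180 + 104 + 288 = 1572
COOP4 = 1284 / 1572 = 0.8168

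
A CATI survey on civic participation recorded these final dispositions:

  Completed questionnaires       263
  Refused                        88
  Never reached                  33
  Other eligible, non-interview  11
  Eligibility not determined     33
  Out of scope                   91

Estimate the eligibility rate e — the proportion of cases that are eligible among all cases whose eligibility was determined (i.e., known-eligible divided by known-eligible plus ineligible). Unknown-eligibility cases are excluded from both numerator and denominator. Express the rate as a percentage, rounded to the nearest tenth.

Determined eligible → 263 + 88 + 33 + 11 = 395
e = 395 / (395 + 91) = 395 / 486 = 0.8128

81.3%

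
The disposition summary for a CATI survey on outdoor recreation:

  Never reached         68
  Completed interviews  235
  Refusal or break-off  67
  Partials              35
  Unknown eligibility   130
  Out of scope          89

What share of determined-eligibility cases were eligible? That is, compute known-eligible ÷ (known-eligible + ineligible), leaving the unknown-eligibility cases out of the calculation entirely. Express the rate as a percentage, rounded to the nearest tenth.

82.0%

Determined eligible = 235 + 35 + 67 + 68 = 405
e = 405 / (405 + 89) = 405 / 494 = 0.8198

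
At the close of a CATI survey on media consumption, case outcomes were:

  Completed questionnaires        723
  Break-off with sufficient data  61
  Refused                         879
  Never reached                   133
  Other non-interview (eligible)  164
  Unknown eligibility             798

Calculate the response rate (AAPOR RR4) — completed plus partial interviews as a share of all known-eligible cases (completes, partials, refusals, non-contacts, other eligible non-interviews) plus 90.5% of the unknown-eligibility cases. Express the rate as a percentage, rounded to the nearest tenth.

Num = 723 + 61 = 784
Eligible (known) = 723 + 61 + 879 + 133 + 164 = 1960
e × U = 0.9050 × 798 = 722.19
Denom = 1960 + 722.19 = 2682.19
RR4 = 784 / 2682.19 = 0.2923

29.2%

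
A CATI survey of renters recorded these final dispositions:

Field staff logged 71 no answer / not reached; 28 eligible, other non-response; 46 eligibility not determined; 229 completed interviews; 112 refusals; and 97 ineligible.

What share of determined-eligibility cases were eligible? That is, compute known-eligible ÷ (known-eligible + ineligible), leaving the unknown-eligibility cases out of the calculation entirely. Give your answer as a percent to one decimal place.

81.9%

Determined eligible = 229 + 112 + 71 + 28 = 440
e = 440 / (440 + 97) = 440 / 537 = 0.8194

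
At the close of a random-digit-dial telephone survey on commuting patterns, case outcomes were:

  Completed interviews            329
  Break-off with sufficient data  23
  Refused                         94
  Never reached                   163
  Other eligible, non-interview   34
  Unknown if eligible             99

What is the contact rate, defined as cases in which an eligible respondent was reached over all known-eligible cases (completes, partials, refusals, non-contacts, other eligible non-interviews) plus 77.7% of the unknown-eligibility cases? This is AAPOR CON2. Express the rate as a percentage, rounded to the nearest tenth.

66.7%

Top → 329 + 23 + 94 + 34 = 480
Known eligible → 329 + 23 + 94 + 163 + 34 = 643
e × U → 0.7770 × 99 = 76.92
Denom → 643 + 76.92 = 719.92
CON2 = 480 / 719.92 = 0.6667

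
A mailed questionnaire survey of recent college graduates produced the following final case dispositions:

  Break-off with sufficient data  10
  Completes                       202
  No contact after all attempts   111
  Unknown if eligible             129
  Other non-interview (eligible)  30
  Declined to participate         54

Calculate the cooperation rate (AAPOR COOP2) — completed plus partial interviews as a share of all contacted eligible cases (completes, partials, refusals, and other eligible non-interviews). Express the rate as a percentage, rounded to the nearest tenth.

71.6%

Numerator = 202 + 10 = 212
Denom = 202 + 10 + 54 + 30 = 296
COOP2 = 212 / 296 = 0.7162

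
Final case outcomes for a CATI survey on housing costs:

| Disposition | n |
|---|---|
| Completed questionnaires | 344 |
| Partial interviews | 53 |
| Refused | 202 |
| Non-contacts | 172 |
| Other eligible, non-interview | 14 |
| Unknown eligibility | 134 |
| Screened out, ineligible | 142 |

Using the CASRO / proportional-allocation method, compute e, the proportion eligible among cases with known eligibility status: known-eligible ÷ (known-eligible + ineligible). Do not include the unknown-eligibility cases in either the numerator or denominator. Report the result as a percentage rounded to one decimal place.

84.7%

Determined eligible = 344 + 53 + 202 + 172 + 14 = 785
e = 785 / (785 + 142) = 785 / 927 = 0.8468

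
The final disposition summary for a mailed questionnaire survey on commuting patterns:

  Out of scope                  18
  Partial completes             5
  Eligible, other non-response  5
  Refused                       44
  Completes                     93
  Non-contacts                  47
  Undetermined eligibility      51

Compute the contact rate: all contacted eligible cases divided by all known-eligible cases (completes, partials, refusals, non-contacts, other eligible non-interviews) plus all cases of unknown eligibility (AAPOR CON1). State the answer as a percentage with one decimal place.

Num: 93 + 5 + 44 + 5 = 147
Denominator: 93 + 5 + 44 + 47 + 5 + 51 = 245
CON1 = 147 / 245 = 0.6000

60.0%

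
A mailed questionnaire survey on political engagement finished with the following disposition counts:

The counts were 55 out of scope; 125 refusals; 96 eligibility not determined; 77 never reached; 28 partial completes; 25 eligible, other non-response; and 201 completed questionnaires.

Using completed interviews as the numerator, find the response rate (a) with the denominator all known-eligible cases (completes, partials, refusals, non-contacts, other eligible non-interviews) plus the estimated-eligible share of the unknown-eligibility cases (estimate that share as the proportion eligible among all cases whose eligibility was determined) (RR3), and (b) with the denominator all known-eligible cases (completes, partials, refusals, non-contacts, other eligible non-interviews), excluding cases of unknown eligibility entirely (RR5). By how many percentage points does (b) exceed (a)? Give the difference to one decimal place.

7.0

Numerator → 201
Eligible (known) → 201 + 28 + 125 + 77 + 25 = 456
e = 456 / (456 + 55) = 456 / 511 = 0.8924
Eligible share of unknowns → 0.8924 × 96 = 85.67
Denominator → 456 + 85.67 = 541.67
RR3 = 201 / 541.67 = 0.3711
Denominator → 201 + 28 + 125 + 77 + 25 = 456
RR5 = 201 / 456 = 0.4408
Difference = 44.08 − 37.11 = 6.97 percentage points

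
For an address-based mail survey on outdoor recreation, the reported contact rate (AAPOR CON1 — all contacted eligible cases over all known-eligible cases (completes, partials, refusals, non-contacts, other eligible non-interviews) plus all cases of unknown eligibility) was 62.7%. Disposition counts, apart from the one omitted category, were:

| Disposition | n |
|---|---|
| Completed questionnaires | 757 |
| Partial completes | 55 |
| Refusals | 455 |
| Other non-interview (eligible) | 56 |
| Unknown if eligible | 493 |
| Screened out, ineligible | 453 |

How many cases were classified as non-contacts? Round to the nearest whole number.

294

Num → 757 + 55 + 455 + 56 = 1323
CON1 = 1323 / D = 0.627
D = 1323 / 0.627 = 2110.0
Remaining denominator categories sum to 1816
non-contacts = 2110.0 − 1816 ≈ 294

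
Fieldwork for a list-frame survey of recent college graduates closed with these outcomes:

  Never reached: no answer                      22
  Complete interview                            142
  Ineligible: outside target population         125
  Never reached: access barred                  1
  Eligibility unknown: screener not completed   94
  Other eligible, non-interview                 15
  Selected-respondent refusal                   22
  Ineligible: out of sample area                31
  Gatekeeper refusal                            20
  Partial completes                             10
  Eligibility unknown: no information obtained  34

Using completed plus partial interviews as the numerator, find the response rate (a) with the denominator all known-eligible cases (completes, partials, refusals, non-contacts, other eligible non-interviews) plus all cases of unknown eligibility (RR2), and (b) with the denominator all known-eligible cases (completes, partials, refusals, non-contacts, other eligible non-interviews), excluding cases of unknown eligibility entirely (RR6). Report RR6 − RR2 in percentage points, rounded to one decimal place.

23.3

Refusals = 20 + 22 = 42
Never reached = 22 + 1 = 23
Unknown if eligible = 94 + 34 = 128
Out of scope = 125 + 31 = 156
Num: 142 + 10 = 152
Denominator: 142 + 10 + 42 + 23 + 15 + 128 = 360
RR2 = 152 / 360 = 0.4222
Denominator: 142 + 10 + 42 + 23 + 15 = 232
RR6 = 152 / 232 = 0.6552
Difference = 65.52 − 42.22 = 23.30 percentage points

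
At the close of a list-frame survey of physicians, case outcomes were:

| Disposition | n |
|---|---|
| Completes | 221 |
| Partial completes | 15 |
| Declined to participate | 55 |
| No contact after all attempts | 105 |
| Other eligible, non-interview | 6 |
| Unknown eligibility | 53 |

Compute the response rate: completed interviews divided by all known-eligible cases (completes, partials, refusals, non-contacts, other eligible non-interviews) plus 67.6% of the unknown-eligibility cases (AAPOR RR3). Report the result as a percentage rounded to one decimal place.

50.5%

Num = 221
Eligible (known) = 221 + 15 + 55 + 105 + 6 = 402
e × U = 0.6760 × 53 = 35.83
Denominator = 402 + 35.83 = 437.83
RR3 = 221 / 437.83 = 0.5048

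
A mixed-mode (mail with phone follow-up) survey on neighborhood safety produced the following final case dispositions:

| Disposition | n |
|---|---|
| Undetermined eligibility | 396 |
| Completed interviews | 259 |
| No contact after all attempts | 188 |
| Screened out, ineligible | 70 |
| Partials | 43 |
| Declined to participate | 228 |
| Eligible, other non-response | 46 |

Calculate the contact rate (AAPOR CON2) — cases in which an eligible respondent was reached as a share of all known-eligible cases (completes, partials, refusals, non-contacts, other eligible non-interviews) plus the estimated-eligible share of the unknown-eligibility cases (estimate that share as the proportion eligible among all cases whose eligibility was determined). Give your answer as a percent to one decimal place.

Numerator: 259 + 43 + 228 + 46 = 576
Known eligible: 259 + 43 + 228 + 188 + 46 = 764
e = 764 / (764 + 70) = 764 / 834 = 0.9161
Estimated eligible among unknowns: 0.9161 × 396 = 362.78
Denominator: 764 + 362.78 = 1126.78
CON2 = 576 / 1126.78 = 0.5112

51.1%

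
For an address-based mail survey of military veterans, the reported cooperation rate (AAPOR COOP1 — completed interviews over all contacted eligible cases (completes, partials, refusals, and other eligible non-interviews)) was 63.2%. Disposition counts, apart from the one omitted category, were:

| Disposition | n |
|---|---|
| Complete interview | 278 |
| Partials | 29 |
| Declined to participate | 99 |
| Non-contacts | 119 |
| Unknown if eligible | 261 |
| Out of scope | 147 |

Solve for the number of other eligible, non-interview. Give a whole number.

34

COOP1 = 278 / D = 0.632
D = 278 / 0.632 = 439.9
Remaining denominator categories sum to 406
other eligible, non-interview = 439.9 − 406 ≈ 34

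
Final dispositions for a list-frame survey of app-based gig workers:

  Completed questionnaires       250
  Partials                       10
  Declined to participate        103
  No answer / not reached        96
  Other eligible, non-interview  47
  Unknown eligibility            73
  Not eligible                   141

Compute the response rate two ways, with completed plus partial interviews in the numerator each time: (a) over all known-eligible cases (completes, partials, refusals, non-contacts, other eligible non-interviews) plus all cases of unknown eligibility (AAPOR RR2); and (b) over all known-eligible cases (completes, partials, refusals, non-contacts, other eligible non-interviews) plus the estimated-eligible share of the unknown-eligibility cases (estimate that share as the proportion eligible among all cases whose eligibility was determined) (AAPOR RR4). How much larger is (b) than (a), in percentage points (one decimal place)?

Top → 250 + 10 = 260
Denominator → 250 + 10 + 103 + 96 + 47 + 73 = 579
RR2 = 260 / 579 = 0.4491
Eligible (known) → 250 + 10 + 103 + 96 + 47 = 506
e = 506 / (506 + 141) = 506 / 647 = 0.7821
Estimated eligible among unknowns → 0.7821 × 73 = 57.09
Denominator → 506 + 57.09 = 563.09
RR4 = 260 / 563.09 = 0.4617
Difference = 46.17 − 44.91 = 1.26 percentage points

1.3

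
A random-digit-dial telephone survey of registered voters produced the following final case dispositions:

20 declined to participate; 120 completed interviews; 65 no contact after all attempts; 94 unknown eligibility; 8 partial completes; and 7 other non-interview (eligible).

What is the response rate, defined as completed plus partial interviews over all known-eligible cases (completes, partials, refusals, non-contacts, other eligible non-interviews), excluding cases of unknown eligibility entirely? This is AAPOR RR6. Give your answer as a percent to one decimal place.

Numerator: 120 + 8 = 128
Denom: 120 + 8 + 20 + 65 + 7 = 220
RR6 = 128 / 220 = 0.5818

58.2%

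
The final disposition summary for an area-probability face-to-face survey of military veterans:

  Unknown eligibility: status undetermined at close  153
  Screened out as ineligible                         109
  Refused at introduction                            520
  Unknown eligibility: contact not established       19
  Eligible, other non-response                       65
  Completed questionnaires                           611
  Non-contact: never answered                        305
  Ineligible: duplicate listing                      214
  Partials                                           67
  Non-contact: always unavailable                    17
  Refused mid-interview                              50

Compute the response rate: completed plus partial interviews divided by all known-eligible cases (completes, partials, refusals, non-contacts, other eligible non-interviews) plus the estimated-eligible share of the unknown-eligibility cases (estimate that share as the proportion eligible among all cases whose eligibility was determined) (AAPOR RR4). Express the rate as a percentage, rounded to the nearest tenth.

Refused = 520 + 50 = 570
No answer / not reached = 305 + 17 = 322
Undetermined eligibility = 19 + 153 = 172
Ineligible = 109 + 214 = 323
Num = 611 + 67 = 678
Known eligible = 611 + 67 + 570 + 322 + 65 = 1635
e = 1635 / (1635 + 323) = 1635 / 1958 = 0.8350
e × U = 0.8350 × 172 = 143.62
Denominator = 1635 + 143.62 = 1778.62
RR4 = 678 / 1778.62 = 0.3812

38.1%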